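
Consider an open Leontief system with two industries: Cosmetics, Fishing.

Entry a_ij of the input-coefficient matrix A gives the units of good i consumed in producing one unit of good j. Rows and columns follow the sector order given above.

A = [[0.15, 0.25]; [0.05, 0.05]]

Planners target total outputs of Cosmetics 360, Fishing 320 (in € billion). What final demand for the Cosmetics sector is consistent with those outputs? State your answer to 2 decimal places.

I − A =
  [   0.85    -0.25]
  [  -0.05     0.95]
d = (I − A) x:
  d_1 = (+0.85)·360 + (-0.25)·320 = 226.00
  d_2 = (-0.05)·360 + (+0.95)·320 = 286.00

d_1 = 226.00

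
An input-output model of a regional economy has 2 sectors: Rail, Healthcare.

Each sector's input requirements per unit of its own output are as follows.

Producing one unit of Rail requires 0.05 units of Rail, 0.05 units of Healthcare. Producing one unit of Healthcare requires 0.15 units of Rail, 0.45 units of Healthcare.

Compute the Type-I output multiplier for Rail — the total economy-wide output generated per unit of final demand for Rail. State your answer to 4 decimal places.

I − A =
  [   0.95    -0.15]
  [  -0.05     0.55]
det(I−A) = (0.95)(0.55) − (-0.15)(-0.05) = 0.5150
adj(I−A) = [[0.55, 0.15], [0.05, 0.95]]
(I − A)⁻¹ = adj(I−A) / det(I−A) ≈
  [   1.06796     0.29126]
  [   0.09709     1.84466]
The output multiplier for sector j is the column-j sum of the Leontief inverse (I − A)⁻¹ = adj(I−A) / det(I−A).
Column R of adj(I−A): (0.55, 0.05); det(I−A) = 0.5150.
m_R = (0.55 + 0.05) / 0.5150 = 0.60 / 0.5150 ≈ 1.1650.

m_R = 1.1650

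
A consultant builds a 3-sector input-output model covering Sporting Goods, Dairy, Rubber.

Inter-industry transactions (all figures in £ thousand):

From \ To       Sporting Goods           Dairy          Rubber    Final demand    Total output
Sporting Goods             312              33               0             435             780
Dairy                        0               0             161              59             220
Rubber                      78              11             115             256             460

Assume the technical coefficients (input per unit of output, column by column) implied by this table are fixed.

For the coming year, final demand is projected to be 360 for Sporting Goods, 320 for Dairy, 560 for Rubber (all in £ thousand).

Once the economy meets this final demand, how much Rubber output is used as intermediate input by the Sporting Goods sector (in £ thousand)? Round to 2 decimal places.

Technical coefficients a_ij = z_ij / X_j:
  a_SS = 312/780 = 0.40, a_DS = 0/780 = 0.00, a_RS = 78/780 = 0.10
  a_SD = 33/220 = 0.15, a_DD = 0/220 = 0.00, a_RD = 11/220 = 0.05
  a_SR = 0/460 = 0.00, a_DR = 161/460 = 0.35, a_RR = 115/460 = 0.25
I − A =
  [   0.60    -0.15     0.00]
  [   0.00     1.00    -0.35]
  [  -0.10    -0.05     0.75]
Cofactors of I−A, C_ij = (−1)^(i+j)·(minor ij) (rows/columns in the sector order above):
  C_11 = (1.00)(0.75) − (-0.35)(-0.05) = 0.7325
  C_12 = −[(0.00)(0.75) − (-0.35)(-0.10)] = 0.0350
  C_13 = (0.00)(-0.05) − (1.00)(-0.10) = 0.1000
  C_21 = −[(-0.15)(0.75) − (0.00)(-0.05)] = 0.1125
  C_22 = (0.60)(0.75) − (0.00)(-0.10) = 0.4500
  C_23 = −[(0.60)(-0.05) − (-0.15)(-0.10)] = 0.0450
  C_31 = (-0.15)(-0.35) − (0.00)(1.00) = 0.0525
  C_32 = −[(0.60)(-0.35) − (0.00)(0.00)] = 0.2100
  C_33 = (0.60)(1.00) − (-0.15)(0.00) = 0.6000
det(I−A) = Σ_j (I−A)_1j·C_1j = (0.60)(0.7325) + (-0.15)(0.0350) + (0.00)(0.1000) = 0.43425
adj(I−A) = Cᵀ =
  [ 0.7325   0.1125   0.0525]
  [ 0.0350   0.4500   0.2100]
  [ 0.1000   0.0450   0.6000]
(I − A)⁻¹ = adj(I−A) / det(I−A) ≈
  [   1.6868     0.2591     0.1209]
  [   0.0806     1.0363     0.4836]
  [   0.2303     0.1036     1.3817]
First solve x = (I − A)⁻¹ d = adj(I−A)·d / det(I−A); in particular x_S = (0.7325·360 + 0.1125·320 + 0.0525·560) / 0.43425 = 329.10 / 0.43425 ≈ 757.8584.
Intermediate flow from R to S: z_RS = a_RS · x_S = 0.10 × 329.10 / 0.43425 = 32.91 / 0.43425 ≈ 75.79.

z_RS = 75.79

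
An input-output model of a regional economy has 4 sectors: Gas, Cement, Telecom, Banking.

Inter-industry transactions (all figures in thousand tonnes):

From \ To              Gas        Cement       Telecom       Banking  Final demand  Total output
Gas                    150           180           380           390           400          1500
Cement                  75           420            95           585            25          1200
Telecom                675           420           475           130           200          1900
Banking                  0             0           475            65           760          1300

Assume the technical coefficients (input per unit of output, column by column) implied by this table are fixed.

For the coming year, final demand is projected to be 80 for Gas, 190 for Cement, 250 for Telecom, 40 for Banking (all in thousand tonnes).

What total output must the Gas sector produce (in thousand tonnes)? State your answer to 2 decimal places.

Technical coefficients a_ij = z_ij / X_j:
  a_11 = 150/1500 = 0.10, a_21 = 75/1500 = 0.05, a_31 = 675/1500 = 0.45, a_41 = 0/1500 = 0.00
  a_12 = 180/1200 = 0.15, a_22 = 420/1200 = 0.35, a_32 = 420/1200 = 0.35, a_42 = 0/1200 = 0.00
  a_13 = 380/1900 = 0.20, a_23 = 95/1900 = 0.05, a_33 = 475/1900 = 0.25, a_43 = 475/1900 = 0.25
  a_14 = 390/1300 = 0.30, a_24 = 585/1300 = 0.45, a_34 = 130/1300 = 0.10, a_44 = 65/1300 = 0.05
I − A =
  [   0.90    -0.15    -0.20    -0.30]
  [  -0.05     0.65    -0.05    -0.45]
  [  -0.45    -0.35     0.75    -0.10]
  [   0.00     0.00    -0.25     0.95]
Compute the cofactors C_ij = (−1)^(i+j)·(3×3 minor ij) of I−A; the adjugate is their transpose:
adj(I−A) = Cᵀ =
  [ 0.390875   0.195875   0.196250   0.236875]
  [ 0.106375   0.499500   0.157250   0.286750]
  [ 0.294500   0.363375   0.548625   0.322875]
  [ 0.077500   0.095625   0.144375   0.352000]
det(I−A) = Σ_j (I−A)_1j·C_1j = (0.90)(0.390875) + (-0.15)(0.106375) + (-0.20)(0.294500) + (-0.30)(0.077500) = 0.25368125
(I − A)⁻¹ = adj(I−A) / det(I−A) ≈
  [   1.5408     0.7721     0.7736     0.9338]
  [   0.4193     1.9690     0.6199     1.1304]
  [   1.1609     1.4324     2.1627     1.2728]
  [   0.3055     0.3769     0.5691     1.3876]
x = (I − A)⁻¹ d = adj(I−A)·d / det(I−A), with det(I−A) = 0.25368125:
  x_1 = (0.390875·80 + 0.195875·190 + 0.196250·250 + 0.236875·40) / 0.25368125 = 127.02375 / 0.25368125 ≈ 500.72
  x_2 = (0.106375·80 + 0.499500·190 + 0.157250·250 + 0.286750·40) / 0.25368125 = 154.1975 / 0.25368125 ≈ 607.84
  x_3 = (0.294500·80 + 0.363375·190 + 0.548625·250 + 0.322875·40) / 0.25368125 = 242.6725 / 0.25368125 ≈ 956.60
  x_4 = (0.077500·80 + 0.095625·190 + 0.144375·250 + 0.352000·40) / 0.25368125 = 74.5425 / 0.25368125 ≈ 293.84

x_1 = 500.72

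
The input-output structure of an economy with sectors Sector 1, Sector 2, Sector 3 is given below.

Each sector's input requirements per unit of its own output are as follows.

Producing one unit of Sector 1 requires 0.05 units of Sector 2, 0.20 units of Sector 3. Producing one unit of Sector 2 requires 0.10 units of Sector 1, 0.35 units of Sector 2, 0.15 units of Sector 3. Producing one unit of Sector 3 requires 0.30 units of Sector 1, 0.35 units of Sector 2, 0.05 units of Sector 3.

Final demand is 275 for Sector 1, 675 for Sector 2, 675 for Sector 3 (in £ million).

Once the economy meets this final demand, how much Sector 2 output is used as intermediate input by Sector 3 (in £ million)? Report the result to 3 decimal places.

I − A =
  [   1.00    -0.10    -0.30]
  [  -0.05     0.65    -0.35]
  [  -0.20    -0.15     0.95]
Cofactors of I−A, C_ij = (−1)^(i+j)·(minor ij) (rows/columns in the sector order above):
  C_11 = (0.65)(0.95) − (-0.35)(-0.15) = 0.5650
  C_12 = −[(-0.05)(0.95) − (-0.35)(-0.20)] = 0.1175
  C_13 = (-0.05)(-0.15) − (0.65)(-0.20) = 0.1375
  C_21 = −[(-0.10)(0.95) − (-0.30)(-0.15)] = 0.1400
  C_22 = (1.00)(0.95) − (-0.30)(-0.20) = 0.8900
  C_23 = −[(1.00)(-0.15) − (-0.10)(-0.20)] = 0.1700
  C_31 = (-0.10)(-0.35) − (-0.30)(0.65) = 0.2300
  C_32 = −[(1.00)(-0.35) − (-0.30)(-0.05)] = 0.3650
  C_33 = (1.00)(0.65) − (-0.10)(-0.05) = 0.6450
det(I−A) = Σ_j (I−A)_1j·C_1j = (1.00)(0.5650) + (-0.10)(0.1175) + (-0.30)(0.1375) = 0.5120
adj(I−A) = Cᵀ =
  [ 0.5650   0.1400   0.2300]
  [ 0.1175   0.8900   0.3650]
  [ 0.1375   0.1700   0.6450]
(I − A)⁻¹ = adj(I−A) / det(I−A) ≈
  [   1.1035     0.2734     0.4492]
  [   0.2295     1.7383     0.7129]
  [   0.2686     0.3320     1.2598]
First solve x = (I − A)⁻¹ d = adj(I−A)·d / det(I−A); in particular x_3 = (0.1375·275 + 0.1700·675 + 0.6450·675) / 0.5120 = 587.9375 / 0.5120 ≈ 1148.31543.
Intermediate flow from 2 to 3: z_23 = a_23 · x_3 = 0.35 × 587.9375 / 0.5120 = 205.778125 / 0.5120 ≈ 401.910.

z_23 = 401.910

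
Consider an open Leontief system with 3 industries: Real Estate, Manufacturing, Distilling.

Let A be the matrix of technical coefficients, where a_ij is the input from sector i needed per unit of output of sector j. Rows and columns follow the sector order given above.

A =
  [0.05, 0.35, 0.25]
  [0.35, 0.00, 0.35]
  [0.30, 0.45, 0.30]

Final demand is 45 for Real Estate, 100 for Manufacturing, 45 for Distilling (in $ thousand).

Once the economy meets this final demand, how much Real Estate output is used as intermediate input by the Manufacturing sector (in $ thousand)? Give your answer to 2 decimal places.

I − A =
  [   0.95    -0.35    -0.25]
  [  -0.35     1.00    -0.35]
  [  -0.30    -0.45     0.70]
Cofactors of I−A, C_ij = (−1)^(i+j)·(minor ij) (rows/columns in the sector order above):
  C_11 = (1.00)(0.70) − (-0.35)(-0.45) = 0.5425
  C_12 = −[(-0.35)(0.70) − (-0.35)(-0.30)] = 0.3500
  C_13 = (-0.35)(-0.45) − (1.00)(-0.30) = 0.4575
  C_21 = −[(-0.35)(0.70) − (-0.25)(-0.45)] = 0.3575
  C_22 = (0.95)(0.70) − (-0.25)(-0.30) = 0.5900
  C_23 = −[(0.95)(-0.45) − (-0.35)(-0.30)] = 0.5325
  C_31 = (-0.35)(-0.35) − (-0.25)(1.00) = 0.3725
  C_32 = −[(0.95)(-0.35) − (-0.25)(-0.35)] = 0.4200
  C_33 = (0.95)(1.00) − (-0.35)(-0.35) = 0.8275
det(I−A) = Σ_j (I−A)_1j·C_1j = (0.95)(0.5425) + (-0.35)(0.3500) + (-0.25)(0.4575) = 0.2785
adj(I−A) = Cᵀ =
  [ 0.5425   0.3575   0.3725]
  [ 0.3500   0.5900   0.4200]
  [ 0.4575   0.5325   0.8275]
(I − A)⁻¹ = adj(I−A) / det(I−A) ≈
  [   1.9479     1.2837     1.3375]
  [   1.2567     2.1185     1.5081]
  [   1.6427     1.9120     2.9713]
First solve x = (I − A)⁻¹ d = adj(I−A)·d / det(I−A); in particular x_M = (0.3500·45 + 0.5900·100 + 0.4200·45) / 0.2785 = 93.65 / 0.2785 ≈ 336.2657.
Intermediate flow from R to M: z_RM = a_RM · x_M = 0.35 × 93.65 / 0.2785 = 32.7775 / 0.2785 ≈ 117.69.

z_RM = 117.69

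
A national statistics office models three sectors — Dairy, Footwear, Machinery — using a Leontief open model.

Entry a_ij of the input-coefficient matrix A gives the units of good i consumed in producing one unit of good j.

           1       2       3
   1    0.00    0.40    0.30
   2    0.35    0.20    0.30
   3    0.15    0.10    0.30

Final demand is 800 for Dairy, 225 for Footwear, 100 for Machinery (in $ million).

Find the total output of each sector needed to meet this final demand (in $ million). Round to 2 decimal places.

x_1 = 1441.50, x_2 = 1142.52, x_3 = 614.97

I − A =
  [   1.00    -0.40    -0.30]
  [  -0.35     0.80    -0.30]
  [  -0.15    -0.10     0.70]
Cofactors of I−A, C_ij = (−1)^(i+j)·(minor ij) (rows/columns in the sector order above):
  C_11 = (0.80)(0.70) − (-0.30)(-0.10) = 0.5300
  C_12 = −[(-0.35)(0.70) − (-0.30)(-0.15)] = 0.2900
  C_13 = (-0.35)(-0.10) − (0.80)(-0.15) = 0.1550
  C_21 = −[(-0.40)(0.70) − (-0.30)(-0.10)] = 0.3100
  C_22 = (1.00)(0.70) − (-0.30)(-0.15) = 0.6550
  C_23 = −[(1.00)(-0.10) − (-0.40)(-0.15)] = 0.1600
  C_31 = (-0.40)(-0.30) − (-0.30)(0.80) = 0.3600
  C_32 = −[(1.00)(-0.30) − (-0.30)(-0.35)] = 0.4050
  C_33 = (1.00)(0.80) − (-0.40)(-0.35) = 0.6600
det(I−A) = Σ_j (I−A)_1j·C_1j = (1.00)(0.5300) + (-0.40)(0.2900) + (-0.30)(0.1550) = 0.3675
adj(I−A) = Cᵀ =
  [ 0.5300   0.3100   0.3600]
  [ 0.2900   0.6550   0.4050]
  [ 0.1550   0.1600   0.6600]
(I − A)⁻¹ = adj(I−A) / det(I−A) ≈
  [   1.4422     0.8435     0.9796]
  [   0.7891     1.7823     1.1020]
  [   0.4218     0.4354     1.7959]
x = (I − A)⁻¹ d = adj(I−A)·d / det(I−A), with det(I−A) = 0.3675:
  x_1 = (0.5300·800 + 0.3100·225 + 0.3600·100) / 0.3675 = 529.75 / 0.3675 ≈ 1441.50
  x_2 = (0.2900·800 + 0.6550·225 + 0.4050·100) / 0.3675 = 419.875 / 0.3675 ≈ 1142.52
  x_3 = (0.1550·800 + 0.1600·225 + 0.6600·100) / 0.3675 = 226.00 / 0.3675 ≈ 614.97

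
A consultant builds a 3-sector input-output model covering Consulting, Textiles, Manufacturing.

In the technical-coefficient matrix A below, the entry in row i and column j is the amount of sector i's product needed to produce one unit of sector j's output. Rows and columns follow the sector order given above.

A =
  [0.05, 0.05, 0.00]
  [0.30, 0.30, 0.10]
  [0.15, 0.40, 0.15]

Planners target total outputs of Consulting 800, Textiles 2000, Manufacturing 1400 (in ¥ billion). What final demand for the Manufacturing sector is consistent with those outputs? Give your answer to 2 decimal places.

I − A =
  [   0.95    -0.05     0.00]
  [  -0.30     0.70    -0.10]
  [  -0.15    -0.40     0.85]
d = (I − A) x:
  d_1 = (+0.95)·800 + (-0.05)·2000 + (+0.00)·1400 = 660.00
  d_2 = (-0.30)·800 + (+0.70)·2000 + (-0.10)·1400 = 1020.00
  d_3 = (-0.15)·800 + (-0.40)·2000 + (+0.85)·1400 = 270.00

d_3 = 270.00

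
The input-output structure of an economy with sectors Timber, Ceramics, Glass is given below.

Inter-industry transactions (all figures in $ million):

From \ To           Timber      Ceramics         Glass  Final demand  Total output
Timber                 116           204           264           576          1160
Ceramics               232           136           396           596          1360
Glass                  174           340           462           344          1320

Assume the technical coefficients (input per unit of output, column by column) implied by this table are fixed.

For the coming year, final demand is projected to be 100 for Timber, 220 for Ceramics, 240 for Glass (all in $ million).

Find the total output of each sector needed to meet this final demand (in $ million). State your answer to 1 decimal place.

x_T = 347.3, x_C = 540.7, x_G = 657.4

Technical coefficients a_ij = z_ij / X_j:
  a_TT = 116/1160 = 0.10, a_CT = 232/1160 = 0.20, a_GT = 174/1160 = 0.15
  a_TC = 204/1360 = 0.15, a_CC = 136/1360 = 0.10, a_GC = 340/1360 = 0.25
  a_TG = 264/1320 = 0.20, a_CG = 396/1320 = 0.30, a_GG = 462/1320 = 0.35
I − A =
  [   0.90    -0.15    -0.20]
  [  -0.20     0.90    -0.30]
  [  -0.15    -0.25     0.65]
Cofactors of I−A, C_ij = (−1)^(i+j)·(minor ij) (rows/columns in the sector order above):
  C_11 = (0.90)(0.65) − (-0.30)(-0.25) = 0.5100
  C_12 = −[(-0.20)(0.65) − (-0.30)(-0.15)] = 0.1750
  C_13 = (-0.20)(-0.25) − (0.90)(-0.15) = 0.1850
  C_21 = −[(-0.15)(0.65) − (-0.20)(-0.25)] = 0.1475
  C_22 = (0.90)(0.65) − (-0.20)(-0.15) = 0.5550
  C_23 = −[(0.90)(-0.25) − (-0.15)(-0.15)] = 0.2475
  C_31 = (-0.15)(-0.30) − (-0.20)(0.90) = 0.2250
  C_32 = −[(0.90)(-0.30) − (-0.20)(-0.20)] = 0.3100
  C_33 = (0.90)(0.90) − (-0.15)(-0.20) = 0.7800
det(I−A) = Σ_j (I−A)_1j·C_1j = (0.90)(0.5100) + (-0.15)(0.1750) + (-0.20)(0.1850) = 0.39575
adj(I−A) = Cᵀ =
  [ 0.5100   0.1475   0.2250]
  [ 0.1750   0.5550   0.3100]
  [ 0.1850   0.2475   0.7800]
(I − A)⁻¹ = adj(I−A) / det(I−A) ≈
  [   1.2887     0.3727     0.5685]
  [   0.4422     1.4024     0.7833]
  [   0.4675     0.6254     1.9709]
x = (I − A)⁻¹ d = adj(I−A)·d / det(I−A), with det(I−A) = 0.39575:
  x_T = (0.5100·100 + 0.1475·220 + 0.2250·240) / 0.39575 = 137.45 / 0.39575 ≈ 347.3
  x_C = (0.1750·100 + 0.5550·220 + 0.3100·240) / 0.39575 = 214.00 / 0.39575 ≈ 540.7
  x_G = (0.1850·100 + 0.2475·220 + 0.7800·240) / 0.39575 = 260.15 / 0.39575 ≈ 657.4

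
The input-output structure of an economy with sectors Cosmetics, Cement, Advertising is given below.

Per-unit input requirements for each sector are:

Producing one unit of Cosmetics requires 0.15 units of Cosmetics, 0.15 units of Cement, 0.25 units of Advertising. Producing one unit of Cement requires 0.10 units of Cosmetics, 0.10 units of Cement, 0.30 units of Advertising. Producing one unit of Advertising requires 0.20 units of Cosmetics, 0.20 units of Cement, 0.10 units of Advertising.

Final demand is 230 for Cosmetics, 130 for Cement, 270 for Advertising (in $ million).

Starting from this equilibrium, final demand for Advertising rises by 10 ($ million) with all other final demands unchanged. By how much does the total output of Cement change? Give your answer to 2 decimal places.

Δx_2 = 3.54

I − A =
  [   0.85    -0.10    -0.20]
  [  -0.15     0.90    -0.20]
  [  -0.25    -0.30     0.90]
Cofactors of I−A, C_ij = (−1)^(i+j)·(minor ij) (rows/columns in the sector order above):
  C_11 = (0.90)(0.90) − (-0.20)(-0.30) = 0.7500
  C_12 = −[(-0.15)(0.90) − (-0.20)(-0.25)] = 0.1850
  C_13 = (-0.15)(-0.30) − (0.90)(-0.25) = 0.2700
  C_21 = −[(-0.10)(0.90) − (-0.20)(-0.30)] = 0.1500
  C_22 = (0.85)(0.90) − (-0.20)(-0.25) = 0.7150
  C_23 = −[(0.85)(-0.30) − (-0.10)(-0.25)] = 0.2800
  C_31 = (-0.10)(-0.20) − (-0.20)(0.90) = 0.2000
  C_32 = −[(0.85)(-0.20) − (-0.20)(-0.15)] = 0.2000
  C_33 = (0.85)(0.90) − (-0.10)(-0.15) = 0.7500
det(I−A) = Σ_j (I−A)_1j·C_1j = (0.85)(0.7500) + (-0.10)(0.1850) + (-0.20)(0.2700) = 0.5650
adj(I−A) = Cᵀ =
  [ 0.7500   0.1500   0.2000]
  [ 0.1850   0.7150   0.2000]
  [ 0.2700   0.2800   0.7500]
(I − A)⁻¹ = adj(I−A) / det(I−A) ≈
  [   1.3274     0.2655     0.3540]
  [   0.3274     1.2655     0.3540]
  [   0.4779     0.4956     1.3274]
Δx = (I − A)⁻¹ Δd with Δd having +10 in the Advertising component and 0 elsewhere.
So Δx_2 = L_23 · (+10), where L_23 = adj(I−A)_23 / det(I−A) = 0.2000 / 0.5650.
Δx_2 = 0.2000 × (+10) / 0.5650 = 2.00 / 0.5650 ≈ 3.54.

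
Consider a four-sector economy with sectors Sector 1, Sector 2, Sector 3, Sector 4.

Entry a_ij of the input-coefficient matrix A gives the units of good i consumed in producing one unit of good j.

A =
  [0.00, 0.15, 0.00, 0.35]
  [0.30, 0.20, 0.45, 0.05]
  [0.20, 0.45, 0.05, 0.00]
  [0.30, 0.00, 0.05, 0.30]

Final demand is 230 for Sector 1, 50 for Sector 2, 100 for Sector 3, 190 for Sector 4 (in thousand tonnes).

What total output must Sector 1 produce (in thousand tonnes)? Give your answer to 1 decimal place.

I − A =
  [   1.00    -0.15     0.00    -0.35]
  [  -0.30     0.80    -0.45    -0.05]
  [  -0.20    -0.45     0.95     0.00]
  [  -0.30     0.00    -0.05     0.70]
Compute the cofactors C_ij = (−1)^(i+j)·(3×3 minor ij) of I−A; the adjugate is their transpose:
adj(I−A) = Cᵀ =
  [ 0.389125   0.107625   0.061625   0.202250]
  [ 0.277250   0.561750   0.275500   0.178750]
  [ 0.213250   0.288750   0.442250   0.127250]
  [ 0.182000   0.066750   0.058000   0.501250]
det(I−A) = Σ_j (I−A)_1j·C_1j = (1.00)(0.389125) + (-0.15)(0.277250) + (0.00)(0.213250) + (-0.35)(0.182000) = 0.2838375
(I − A)⁻¹ = adj(I−A) / det(I−A) ≈
  [   1.3709     0.3792     0.2171     0.7126]
  [   0.9768     1.9791     0.9706     0.6298]
  [   0.7513     1.0173     1.5581     0.4483]
  [   0.6412     0.2352     0.2043     1.7660]
x = (I − A)⁻¹ d = adj(I−A)·d / det(I−A), with det(I−A) = 0.2838375:
  x_1 = (0.389125·230 + 0.107625·50 + 0.061625·100 + 0.202250·190) / 0.2838375 = 139.47 / 0.2838375 ≈ 491.4
  x_2 = (0.277250·230 + 0.561750·50 + 0.275500·100 + 0.178750·190) / 0.2838375 = 153.3675 / 0.2838375 ≈ 540.3
  x_3 = (0.213250·230 + 0.288750·50 + 0.442250·100 + 0.127250·190) / 0.2838375 = 131.8875 / 0.2838375 ≈ 464.7
  x_4 = (0.182000·230 + 0.066750·50 + 0.058000·100 + 0.501250·190) / 0.2838375 = 146.235 / 0.2838375 ≈ 515.2

x_1 = 491.4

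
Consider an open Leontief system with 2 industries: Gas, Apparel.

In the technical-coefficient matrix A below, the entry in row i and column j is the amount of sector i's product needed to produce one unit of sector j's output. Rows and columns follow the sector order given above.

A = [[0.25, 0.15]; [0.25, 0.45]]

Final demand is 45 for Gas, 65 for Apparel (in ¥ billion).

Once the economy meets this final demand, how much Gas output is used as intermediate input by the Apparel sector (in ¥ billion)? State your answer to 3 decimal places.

I − A =
  [   0.75    -0.15]
  [  -0.25     0.55]
det(I−A) = (0.75)(0.55) − (-0.15)(-0.25) = 0.3750
adj(I−A) = [[0.55, 0.15], [0.25, 0.75]]
(I − A)⁻¹ = adj(I−A) / det(I−A) ≈
  [   1.4667     0.4000]
  [   0.6667     2.0000]
First solve x = (I − A)⁻¹ d = adj(I−A)·d / det(I−A); in particular x_A = (0.25·45 + 0.75·65) / 0.3750 = 60.00 / 0.3750 = 160.00000.
Intermediate flow from G to A: z_GA = a_GA · x_A = 0.15 × 60.00 / 0.3750 = 9.00 / 0.3750 = 24.000.

z_GA = 24.000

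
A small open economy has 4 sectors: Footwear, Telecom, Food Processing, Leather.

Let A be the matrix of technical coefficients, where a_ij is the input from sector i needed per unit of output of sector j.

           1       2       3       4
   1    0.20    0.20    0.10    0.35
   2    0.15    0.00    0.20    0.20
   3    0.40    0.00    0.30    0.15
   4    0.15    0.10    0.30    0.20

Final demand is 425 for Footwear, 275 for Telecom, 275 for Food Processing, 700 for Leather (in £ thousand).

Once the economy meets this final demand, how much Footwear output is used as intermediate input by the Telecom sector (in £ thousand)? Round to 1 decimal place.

I − A =
  [   0.80    -0.20    -0.10    -0.35]
  [  -0.15     1.00    -0.20    -0.20]
  [  -0.40     0.00     0.70    -0.15]
  [  -0.15    -0.10    -0.30     0.80]
Compute the cofactors C_ij = (−1)^(i+j)·(3×3 minor ij) of I−A; the adjugate is their transpose:
adj(I−A) = Cᵀ =
  [ 0.49800   0.12900   0.23400   0.29400]
  [ 0.19075   0.29900   0.19625   0.19500]
  [ 0.33675   0.09450   0.53625   0.27150]
  [ 0.24350   0.09700   0.26950   0.48300]
det(I−A) = Σ_j (I−A)_1j·C_1j = (0.80)(0.49800) + (-0.20)(0.19075) + (-0.10)(0.33675) + (-0.35)(0.24350) = 0.24135
(I − A)⁻¹ = adj(I−A) / det(I−A) ≈
  [   2.0634     0.5345     0.9695     1.2181]
  [   0.7903     1.2389     0.8131     0.8080]
  [   1.3953     0.3915     2.2219     1.1249]
  [   1.0089     0.4019     1.1166     2.0012]
First solve x = (I − A)⁻¹ d = adj(I−A)·d / det(I−A); in particular x_2 = (0.19075·425 + 0.29900·275 + 0.19625·275 + 0.19500·700) / 0.24135 = 353.7625 / 0.24135 ≈ 1465.765.
Intermediate flow from 1 to 2: z_12 = a_12 · x_2 = 0.20 × 353.7625 / 0.24135 = 70.7525 / 0.24135 ≈ 293.2.

z_12 = 293.2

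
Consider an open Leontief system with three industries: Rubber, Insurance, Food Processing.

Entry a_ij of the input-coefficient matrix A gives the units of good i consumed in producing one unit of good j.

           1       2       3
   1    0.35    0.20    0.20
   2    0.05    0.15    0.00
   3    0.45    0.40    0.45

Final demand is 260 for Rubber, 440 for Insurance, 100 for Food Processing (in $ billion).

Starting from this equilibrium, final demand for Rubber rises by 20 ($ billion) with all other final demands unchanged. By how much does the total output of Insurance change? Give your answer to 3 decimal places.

I − A =
  [   0.65    -0.20    -0.20]
  [  -0.05     0.85     0.00]
  [  -0.45    -0.40     0.55]
Cofactors of I−A, C_ij = (−1)^(i+j)·(minor ij) (rows/columns in the sector order above):
  C_11 = (0.85)(0.55) − (0.00)(-0.40) = 0.4675
  C_12 = −[(-0.05)(0.55) − (0.00)(-0.45)] = 0.0275
  C_13 = (-0.05)(-0.40) − (0.85)(-0.45) = 0.4025
  C_21 = −[(-0.20)(0.55) − (-0.20)(-0.40)] = 0.1900
  C_22 = (0.65)(0.55) − (-0.20)(-0.45) = 0.2675
  C_23 = −[(0.65)(-0.40) − (-0.20)(-0.45)] = 0.3500
  C_31 = (-0.20)(0.00) − (-0.20)(0.85) = 0.1700
  C_32 = −[(0.65)(0.00) − (-0.20)(-0.05)] = 0.0100
  C_33 = (0.65)(0.85) − (-0.20)(-0.05) = 0.5425
det(I−A) = Σ_j (I−A)_1j·C_1j = (0.65)(0.4675) + (-0.20)(0.0275) + (-0.20)(0.4025) = 0.217875
adj(I−A) = Cᵀ =
  [ 0.4675   0.1900   0.1700]
  [ 0.0275   0.2675   0.0100]
  [ 0.4025   0.3500   0.5425]
(I − A)⁻¹ = adj(I−A) / det(I−A) ≈
  [   2.1457     0.8721     0.7803]
  [   0.1262     1.2278     0.0459]
  [   1.8474     1.6064     2.4900]
Δx = (I − A)⁻¹ Δd with Δd having +20 in the Rubber component and 0 elsewhere.
So Δx_2 = L_21 · (+20), where L_21 = adj(I−A)_21 / det(I−A) = 0.0275 / 0.217875.
Δx_2 = 0.0275 × (+20) / 0.217875 = 0.55 / 0.217875 ≈ 2.524.

Δx_2 = 2.524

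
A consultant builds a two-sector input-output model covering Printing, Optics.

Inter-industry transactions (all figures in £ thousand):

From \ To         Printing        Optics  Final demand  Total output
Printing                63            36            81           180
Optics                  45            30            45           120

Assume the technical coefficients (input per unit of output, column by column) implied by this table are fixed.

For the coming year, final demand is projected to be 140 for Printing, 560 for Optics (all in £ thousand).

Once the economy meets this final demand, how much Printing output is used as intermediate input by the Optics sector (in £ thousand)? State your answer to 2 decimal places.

Technical coefficients a_ij = z_ij / X_j:
  a_11 = 63/180 = 0.35, a_21 = 45/180 = 0.25
  a_12 = 36/120 = 0.30, a_22 = 30/120 = 0.25
I − A =
  [   0.65    -0.30]
  [  -0.25     0.75]
det(I−A) = (0.65)(0.75) − (-0.30)(-0.25) = 0.4125
adj(I−A) = [[0.75, 0.30], [0.25, 0.65]]
(I − A)⁻¹ = adj(I−A) / det(I−A) ≈
  [   1.8182     0.7273]
  [   0.6061     1.5758]
First solve x = (I − A)⁻¹ d = adj(I−A)·d / det(I−A); in particular x_2 = (0.25·140 + 0.65·560) / 0.4125 = 399.00 / 0.4125 ≈ 967.2727.
Intermediate flow from 1 to 2: z_12 = a_12 · x_2 = 0.30 × 399.00 / 0.4125 = 119.70 / 0.4125 ≈ 290.18.

z_12 = 290.18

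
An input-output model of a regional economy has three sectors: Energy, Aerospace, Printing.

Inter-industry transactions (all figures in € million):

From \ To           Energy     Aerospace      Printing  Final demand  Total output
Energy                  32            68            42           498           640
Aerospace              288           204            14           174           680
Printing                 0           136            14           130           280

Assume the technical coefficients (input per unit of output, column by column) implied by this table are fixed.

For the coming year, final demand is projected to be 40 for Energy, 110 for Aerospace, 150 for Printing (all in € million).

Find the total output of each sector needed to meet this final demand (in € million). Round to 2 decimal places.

x_E = 99.73, x_A = 236.09, x_P = 207.60

Technical coefficients a_ij = z_ij / X_j:
  a_EE = 32/640 = 0.05, a_AE = 288/640 = 0.45, a_PE = 0/640 = 0.00
  a_EA = 68/680 = 0.10, a_AA = 204/680 = 0.30, a_PA = 136/680 = 0.20
  a_EP = 42/280 = 0.15, a_AP = 14/280 = 0.05, a_PP = 14/280 = 0.05
I − A =
  [   0.95    -0.10    -0.15]
  [  -0.45     0.70    -0.05]
  [   0.00    -0.20     0.95]
Cofactors of I−A, C_ij = (−1)^(i+j)·(minor ij) (rows/columns in the sector order above):
  C_11 = (0.70)(0.95) − (-0.05)(-0.20) = 0.6550
  C_12 = −[(-0.45)(0.95) − (-0.05)(0.00)] = 0.4275
  C_13 = (-0.45)(-0.20) − (0.70)(0.00) = 0.0900
  C_21 = −[(-0.10)(0.95) − (-0.15)(-0.20)] = 0.1250
  C_22 = (0.95)(0.95) − (-0.15)(0.00) = 0.9025
  C_23 = −[(0.95)(-0.20) − (-0.10)(0.00)] = 0.1900
  C_31 = (-0.10)(-0.05) − (-0.15)(0.70) = 0.1100
  C_32 = −[(0.95)(-0.05) − (-0.15)(-0.45)] = 0.1150
  C_33 = (0.95)(0.70) − (-0.10)(-0.45) = 0.6200
det(I−A) = Σ_j (I−A)_1j·C_1j = (0.95)(0.6550) + (-0.10)(0.4275) + (-0.15)(0.0900) = 0.5660
adj(I−A) = Cᵀ =
  [ 0.6550   0.1250   0.1100]
  [ 0.4275   0.9025   0.1150]
  [ 0.0900   0.1900   0.6200]
(I − A)⁻¹ = adj(I−A) / det(I−A) ≈
  [   1.1572     0.2208     0.1943]
  [   0.7553     1.5945     0.2032]
  [   0.1590     0.3357     1.0954]
x = (I − A)⁻¹ d = adj(I−A)·d / det(I−A), with det(I−A) = 0.5660:
  x_E = (0.6550·40 + 0.1250·110 + 0.1100·150) / 0.5660 = 56.45 / 0.5660 ≈ 99.73
  x_A = (0.4275·40 + 0.9025·110 + 0.1150·150) / 0.5660 = 133.625 / 0.5660 ≈ 236.09
  x_P = (0.0900·40 + 0.1900·110 + 0.6200·150) / 0.5660 = 117.50 / 0.5660 ≈ 207.60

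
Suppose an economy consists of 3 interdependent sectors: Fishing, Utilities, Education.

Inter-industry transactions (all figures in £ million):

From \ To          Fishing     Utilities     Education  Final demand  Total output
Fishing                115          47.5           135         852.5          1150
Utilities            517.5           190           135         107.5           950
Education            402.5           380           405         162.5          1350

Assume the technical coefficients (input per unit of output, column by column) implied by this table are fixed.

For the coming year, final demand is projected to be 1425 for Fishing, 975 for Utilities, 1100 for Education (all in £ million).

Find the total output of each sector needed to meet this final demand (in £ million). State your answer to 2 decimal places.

x_1 = 2243.82, x_2 = 3034.30, x_3 = 4427.22

Technical coefficients a_ij = z_ij / X_j:
  a_11 = 115/1150 = 0.10, a_21 = 517.5/1150 = 0.45, a_31 = 402.5/1150 = 0.35
  a_12 = 47.5/950 = 0.05, a_22 = 190/950 = 0.20, a_32 = 380/950 = 0.40
  a_13 = 135/1350 = 0.10, a_23 = 135/1350 = 0.10, a_33 = 405/1350 = 0.30
I − A =
  [   0.90    -0.05    -0.10]
  [  -0.45     0.80    -0.10]
  [  -0.35    -0.40     0.70]
Cofactors of I−A, C_ij = (−1)^(i+j)·(minor ij) (rows/columns in the sector order above):
  C_11 = (0.80)(0.70) − (-0.10)(-0.40) = 0.5200
  C_12 = −[(-0.45)(0.70) − (-0.10)(-0.35)] = 0.3500
  C_13 = (-0.45)(-0.40) − (0.80)(-0.35) = 0.4600
  C_21 = −[(-0.05)(0.70) − (-0.10)(-0.40)] = 0.0750
  C_22 = (0.90)(0.70) − (-0.10)(-0.35) = 0.5950
  C_23 = −[(0.90)(-0.40) − (-0.05)(-0.35)] = 0.3775
  C_31 = (-0.05)(-0.10) − (-0.10)(0.80) = 0.0850
  C_32 = −[(0.90)(-0.10) − (-0.10)(-0.45)] = 0.1350
  C_33 = (0.90)(0.80) − (-0.05)(-0.45) = 0.6975
det(I−A) = Σ_j (I−A)_1j·C_1j = (0.90)(0.5200) + (-0.05)(0.3500) + (-0.10)(0.4600) = 0.4045
adj(I−A) = Cᵀ =
  [ 0.5200   0.0750   0.0850]
  [ 0.3500   0.5950   0.1350]
  [ 0.4600   0.3775   0.6975]
(I − A)⁻¹ = adj(I−A) / det(I−A) ≈
  [   1.2855     0.1854     0.2101]
  [   0.8653     1.4710     0.3337]
  [   1.1372     0.9333     1.7244]
x = (I − A)⁻¹ d = adj(I−A)·d / det(I−A), with det(I−A) = 0.4045:
  x_1 = (0.5200·1425 + 0.0750·975 + 0.0850·1100) / 0.4045 = 907.625 / 0.4045 ≈ 2243.82
  x_2 = (0.3500·1425 + 0.5950·975 + 0.1350·1100) / 0.4045 = 1227.375 / 0.4045 ≈ 3034.30
  x_3 = (0.4600·1425 + 0.3775·975 + 0.6975·1100) / 0.4045 = 1790.8125 / 0.4045 ≈ 4427.22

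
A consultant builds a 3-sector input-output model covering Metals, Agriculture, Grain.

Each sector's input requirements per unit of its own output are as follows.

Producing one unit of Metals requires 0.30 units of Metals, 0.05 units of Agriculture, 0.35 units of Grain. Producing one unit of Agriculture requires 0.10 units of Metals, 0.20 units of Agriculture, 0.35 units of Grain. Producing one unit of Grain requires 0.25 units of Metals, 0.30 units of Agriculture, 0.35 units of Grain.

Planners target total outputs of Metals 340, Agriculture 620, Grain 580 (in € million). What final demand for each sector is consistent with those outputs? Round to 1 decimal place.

I − A =
  [   0.70    -0.10    -0.25]
  [  -0.05     0.80    -0.30]
  [  -0.35    -0.35     0.65]
d = (I − A) x:
  d_1 = (+0.70)·340 + (-0.10)·620 + (-0.25)·580 = 31.0
  d_2 = (-0.05)·340 + (+0.80)·620 + (-0.30)·580 = 305.0
  d_3 = (-0.35)·340 + (-0.35)·620 + (+0.65)·580 = 41.0

d_1 = 31.0, d_2 = 305.0, d_3 = 41.0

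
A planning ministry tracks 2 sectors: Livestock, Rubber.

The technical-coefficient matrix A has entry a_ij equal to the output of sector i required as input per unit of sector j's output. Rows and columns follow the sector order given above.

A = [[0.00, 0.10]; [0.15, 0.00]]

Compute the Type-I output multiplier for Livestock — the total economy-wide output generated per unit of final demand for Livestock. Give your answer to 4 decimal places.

m_L = 1.1675

I − A =
  [   1.00    -0.10]
  [  -0.15     1.00]
det(I−A) = (1.00)(1.00) − (-0.10)(-0.15) = 0.9850
adj(I−A) = [[1.00, 0.10], [0.15, 1.00]]
(I − A)⁻¹ = adj(I−A) / det(I−A) ≈
  [   1.01523     0.10152]
  [   0.15228     1.01523]
The output multiplier for sector j is the column-j sum of the Leontief inverse (I − A)⁻¹ = adj(I−A) / det(I−A).
Column L of adj(I−A): (1.00, 0.15); det(I−A) = 0.9850.
m_L = (1.00 + 0.15) / 0.9850 = 1.15 / 0.9850 ≈ 1.1675.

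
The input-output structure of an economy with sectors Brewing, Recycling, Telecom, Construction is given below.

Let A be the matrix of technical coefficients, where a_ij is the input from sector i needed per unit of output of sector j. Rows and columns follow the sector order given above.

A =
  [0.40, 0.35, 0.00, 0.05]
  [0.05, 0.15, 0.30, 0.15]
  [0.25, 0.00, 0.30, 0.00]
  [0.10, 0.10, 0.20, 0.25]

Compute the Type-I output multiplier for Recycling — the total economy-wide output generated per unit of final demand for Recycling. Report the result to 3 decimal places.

m_R = 2.933

I − A =
  [   0.60    -0.35     0.00    -0.05]
  [  -0.05     0.85    -0.30    -0.15]
  [  -0.25     0.00     0.70     0.00]
  [  -0.10    -0.10    -0.20     0.75]
Compute the cofactors C_ij = (−1)^(i+j)·(3×3 minor ij) of I−A; the adjugate is their transpose:
adj(I−A) = Cᵀ =
  [ 0.435750   0.187250   0.099250   0.066500]
  [ 0.100500   0.309000   0.152000   0.068500]
  [ 0.155625   0.066875   0.350625   0.023750]
  [ 0.113000   0.084000   0.127000   0.318500]
det(I−A) = Σ_j (I−A)_1j·C_1j = (0.60)(0.435750) + (-0.35)(0.100500) + (0.00)(0.155625) + (-0.05)(0.113000) = 0.220625
(I − A)⁻¹ = adj(I−A) / det(I−A) ≈
  [   1.9751     0.8487     0.4499     0.3014]
  [   0.4555     1.4006     0.6890     0.3105]
  [   0.7054     0.3031     1.5892     0.1076]
  [   0.5122     0.3807     0.5756     1.4436]
The output multiplier for sector j is the column-j sum of the Leontief inverse (I − A)⁻¹ = adj(I−A) / det(I−A).
Column R of adj(I−A): (0.187250, 0.309000, 0.066875, 0.084000); det(I−A) = 0.220625.
m_R = (0.187250 + 0.309000 + 0.066875 + 0.084000) / 0.220625 = 0.647125 / 0.220625 ≈ 2.933.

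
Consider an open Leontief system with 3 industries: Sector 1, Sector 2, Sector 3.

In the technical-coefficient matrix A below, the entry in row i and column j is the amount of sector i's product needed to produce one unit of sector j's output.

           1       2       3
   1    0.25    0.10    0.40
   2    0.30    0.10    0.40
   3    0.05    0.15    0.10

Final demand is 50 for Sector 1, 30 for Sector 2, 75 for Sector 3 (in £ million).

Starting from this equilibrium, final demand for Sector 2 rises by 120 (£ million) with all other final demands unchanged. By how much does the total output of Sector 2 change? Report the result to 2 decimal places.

Δx_2 = 157.99

I − A =
  [   0.75    -0.10    -0.40]
  [  -0.30     0.90    -0.40]
  [  -0.05    -0.15     0.90]
Cofactors of I−A, C_ij = (−1)^(i+j)·(minor ij) (rows/columns in the sector order above):
  C_11 = (0.90)(0.90) − (-0.40)(-0.15) = 0.7500
  C_12 = −[(-0.30)(0.90) − (-0.40)(-0.05)] = 0.2900
  C_13 = (-0.30)(-0.15) − (0.90)(-0.05) = 0.0900
  C_21 = −[(-0.10)(0.90) − (-0.40)(-0.15)] = 0.1500
  C_22 = (0.75)(0.90) − (-0.40)(-0.05) = 0.6550
  C_23 = −[(0.75)(-0.15) − (-0.10)(-0.05)] = 0.1175
  C_31 = (-0.10)(-0.40) − (-0.40)(0.90) = 0.4000
  C_32 = −[(0.75)(-0.40) − (-0.40)(-0.30)] = 0.4200
  C_33 = (0.75)(0.90) − (-0.10)(-0.30) = 0.6450
det(I−A) = Σ_j (I−A)_1j·C_1j = (0.75)(0.7500) + (-0.10)(0.2900) + (-0.40)(0.0900) = 0.4975
adj(I−A) = Cᵀ =
  [ 0.7500   0.1500   0.4000]
  [ 0.2900   0.6550   0.4200]
  [ 0.0900   0.1175   0.6450]
(I − A)⁻¹ = adj(I−A) / det(I−A) ≈
  [   1.5075     0.3015     0.8040]
  [   0.5829     1.3166     0.8442]
  [   0.1809     0.2362     1.2965]
Δx = (I − A)⁻¹ Δd with Δd having +120 in the Sector 2 component and 0 elsewhere.
So Δx_2 = L_22 · (+120), where L_22 = adj(I−A)_22 / det(I−A) = 0.6550 / 0.4975.
Δx_2 = 0.6550 × (+120) / 0.4975 = 78.60 / 0.4975 ≈ 157.99.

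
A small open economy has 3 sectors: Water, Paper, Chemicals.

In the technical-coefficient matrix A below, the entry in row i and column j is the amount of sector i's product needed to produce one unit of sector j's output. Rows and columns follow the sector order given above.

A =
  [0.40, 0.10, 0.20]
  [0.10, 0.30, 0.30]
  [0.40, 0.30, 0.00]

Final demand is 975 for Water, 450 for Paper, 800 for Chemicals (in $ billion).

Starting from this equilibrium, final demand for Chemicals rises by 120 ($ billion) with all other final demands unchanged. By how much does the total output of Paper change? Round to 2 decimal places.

Δx_2 = 85.11

I − A =
  [   0.60    -0.10    -0.20]
  [  -0.10     0.70    -0.30]
  [  -0.40    -0.30     1.00]
Cofactors of I−A, C_ij = (−1)^(i+j)·(minor ij) (rows/columns in the sector order above):
  C_11 = (0.70)(1.00) − (-0.30)(-0.30) = 0.6100
  C_12 = −[(-0.10)(1.00) − (-0.30)(-0.40)] = 0.2200
  C_13 = (-0.10)(-0.30) − (0.70)(-0.40) = 0.3100
  C_21 = −[(-0.10)(1.00) − (-0.20)(-0.30)] = 0.1600
  C_22 = (0.60)(1.00) − (-0.20)(-0.40) = 0.5200
  C_23 = −[(0.60)(-0.30) − (-0.10)(-0.40)] = 0.2200
  C_31 = (-0.10)(-0.30) − (-0.20)(0.70) = 0.1700
  C_32 = −[(0.60)(-0.30) − (-0.20)(-0.10)] = 0.2000
  C_33 = (0.60)(0.70) − (-0.10)(-0.10) = 0.4100
det(I−A) = Σ_j (I−A)_1j·C_1j = (0.60)(0.6100) + (-0.10)(0.2200) + (-0.20)(0.3100) = 0.2820
adj(I−A) = Cᵀ =
  [ 0.6100   0.1600   0.1700]
  [ 0.2200   0.5200   0.2000]
  [ 0.3100   0.2200   0.4100]
(I − A)⁻¹ = adj(I−A) / det(I−A) ≈
  [   2.1631     0.5674     0.6028]
  [   0.7801     1.8440     0.7092]
  [   1.0993     0.7801     1.4539]
Δx = (I − A)⁻¹ Δd with Δd having +120 in the Chemicals component and 0 elsewhere.
So Δx_2 = L_23 · (+120), where L_23 = adj(I−A)_23 / det(I−A) = 0.2000 / 0.2820.
Δx_2 = 0.2000 × (+120) / 0.2820 = 24.00 / 0.2820 ≈ 85.11.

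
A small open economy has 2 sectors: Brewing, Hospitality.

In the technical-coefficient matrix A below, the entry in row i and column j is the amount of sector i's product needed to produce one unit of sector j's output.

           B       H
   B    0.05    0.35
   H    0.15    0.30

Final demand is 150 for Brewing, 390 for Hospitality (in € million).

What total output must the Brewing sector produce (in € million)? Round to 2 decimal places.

x_B = 394.29

I − A =
  [   0.95    -0.35]
  [  -0.15     0.70]
det(I−A) = (0.95)(0.70) − (-0.35)(-0.15) = 0.6125
adj(I−A) = [[0.70, 0.35], [0.15, 0.95]]
(I − A)⁻¹ = adj(I−A) / det(I−A) ≈
  [   1.1429     0.5714]
  [   0.2449     1.5510]
x = (I − A)⁻¹ d = adj(I−A)·d / det(I−A), with det(I−A) = 0.6125:
  x_B = (0.70·150 + 0.35·390) / 0.6125 = 241.50 / 0.6125 ≈ 394.29
  x_H = (0.15·150 + 0.95·390) / 0.6125 = 393.00 / 0.6125 ≈ 641.63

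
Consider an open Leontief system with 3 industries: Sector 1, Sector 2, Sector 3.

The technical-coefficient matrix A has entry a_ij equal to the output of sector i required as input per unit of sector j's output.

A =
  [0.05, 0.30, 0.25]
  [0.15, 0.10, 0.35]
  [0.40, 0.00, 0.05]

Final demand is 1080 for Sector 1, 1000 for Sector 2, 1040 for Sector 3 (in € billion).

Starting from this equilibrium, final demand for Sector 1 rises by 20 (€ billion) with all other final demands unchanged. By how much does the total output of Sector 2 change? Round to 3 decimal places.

I − A =
  [   0.95    -0.30    -0.25]
  [  -0.15     0.90    -0.35]
  [  -0.40     0.00     0.95]
Cofactors of I−A, C_ij = (−1)^(i+j)·(minor ij) (rows/columns in the sector order above):
  C_11 = (0.90)(0.95) − (-0.35)(0.00) = 0.8550
  C_12 = −[(-0.15)(0.95) − (-0.35)(-0.40)] = 0.2825
  C_13 = (-0.15)(0.00) − (0.90)(-0.40) = 0.3600
  C_21 = −[(-0.30)(0.95) − (-0.25)(0.00)] = 0.2850
  C_22 = (0.95)(0.95) − (-0.25)(-0.40) = 0.8025
  C_23 = −[(0.95)(0.00) − (-0.30)(-0.40)] = 0.1200
  C_31 = (-0.30)(-0.35) − (-0.25)(0.90) = 0.3300
  C_32 = −[(0.95)(-0.35) − (-0.25)(-0.15)] = 0.3700
  C_33 = (0.95)(0.90) − (-0.30)(-0.15) = 0.8100
det(I−A) = Σ_j (I−A)_1j·C_1j = (0.95)(0.8550) + (-0.30)(0.2825) + (-0.25)(0.3600) = 0.6375
adj(I−A) = Cᵀ =
  [ 0.8550   0.2850   0.3300]
  [ 0.2825   0.8025   0.3700]
  [ 0.3600   0.1200   0.8100]
(I − A)⁻¹ = adj(I−A) / det(I−A) ≈
  [   1.3412     0.4471     0.5176]
  [   0.4431     1.2588     0.5804]
  [   0.5647     0.1882     1.2706]
Δx = (I − A)⁻¹ Δd with Δd having +20 in the Sector 1 component and 0 elsewhere.
So Δx_2 = L_21 · (+20), where L_21 = adj(I−A)_21 / det(I−A) = 0.2825 / 0.6375.
Δx_2 = 0.2825 × (+20) / 0.6375 = 5.65 / 0.6375 ≈ 8.863.

Δx_2 = 8.863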